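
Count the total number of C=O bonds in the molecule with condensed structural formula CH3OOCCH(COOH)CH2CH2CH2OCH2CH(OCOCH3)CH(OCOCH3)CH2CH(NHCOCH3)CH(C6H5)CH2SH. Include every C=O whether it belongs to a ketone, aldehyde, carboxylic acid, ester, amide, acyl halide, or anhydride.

5

CH3OOC: ester, 1 C=O (running total 1).
CH(COOH): carboxylic acid, 1 C=O (running total 2).
CH(OCOCH3): ester, 1 C=O (running total 3).
CH(OCOCH3): ester, 1 C=O (running total 4).
CH(NHCOCH3): amide, 1 C=O (running total 5).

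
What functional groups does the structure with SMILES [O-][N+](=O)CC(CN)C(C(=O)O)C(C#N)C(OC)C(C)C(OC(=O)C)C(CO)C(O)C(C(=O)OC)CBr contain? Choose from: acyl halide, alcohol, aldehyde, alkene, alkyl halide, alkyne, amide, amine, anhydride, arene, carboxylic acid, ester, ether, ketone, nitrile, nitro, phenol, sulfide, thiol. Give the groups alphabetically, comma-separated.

–NO2 on carbon → nitro group.
pendant –CH2NH2: N on sp³ C, no adjacent C=O → amine.
pendant –COOH: carbonyl C bonded to C and –OH → carboxylic acid.
pendant –C≡N: nitrile.
pendant –OCH3: C–O–C with sp³ C, no adjacent C=O → ether.
pendant –OC(=O)CH3: an acyloxy group → ester.
pendant –CH2OH on an sp³ backbone C → alcohol.
–OH on an sp³ carbon → alcohol (secondary).
pendant –COOCH3: carbonyl C bonded to C and –OCH3 → ester.
halogen on an sp³ carbon → alkyl halide.

alcohol, alkyl halide, amine, carboxylic acid, ester, ether, nitrile, nitro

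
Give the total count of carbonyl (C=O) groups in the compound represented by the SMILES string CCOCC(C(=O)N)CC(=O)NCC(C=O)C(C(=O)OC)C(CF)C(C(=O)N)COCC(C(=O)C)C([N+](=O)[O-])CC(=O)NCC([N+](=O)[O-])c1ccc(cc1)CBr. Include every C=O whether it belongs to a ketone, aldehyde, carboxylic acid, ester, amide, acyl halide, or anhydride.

7

CH(CONH2): amide, 1 C=O (running total 1).
CH2CONHCH2: amide, 1 C=O (running total 2).
CH(CHO): aldehyde, 1 C=O (running total 3).
CH(COOCH3): ester, 1 C=O (running total 4).
CH(CONH2): amide, 1 C=O (running total 5).
CH(COCH3): ketone, 1 C=O (running total 6).
CH2CONHCH2: amide, 1 C=O (running total 7).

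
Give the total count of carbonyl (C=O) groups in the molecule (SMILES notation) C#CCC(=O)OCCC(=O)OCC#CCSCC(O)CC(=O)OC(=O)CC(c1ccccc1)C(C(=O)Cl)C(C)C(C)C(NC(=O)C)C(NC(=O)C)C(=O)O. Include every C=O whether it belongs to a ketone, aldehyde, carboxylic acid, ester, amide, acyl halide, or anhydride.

8

CH2COOCH2: ester, 1 C=O (running total 1).
CH2COOCH2: ester, 1 C=O (running total 2).
CH2CO-O-COCH2: anhydride, 2 C=O (running total 4).
CH(COCl): acyl halide, 1 C=O (running total 5).
CH(NHCOCH3): amide, 1 C=O (running total 6).
CH(NHCOCH3): amide, 1 C=O (running total 7).
COOH: carboxylic acid, 1 C=O (running total 8).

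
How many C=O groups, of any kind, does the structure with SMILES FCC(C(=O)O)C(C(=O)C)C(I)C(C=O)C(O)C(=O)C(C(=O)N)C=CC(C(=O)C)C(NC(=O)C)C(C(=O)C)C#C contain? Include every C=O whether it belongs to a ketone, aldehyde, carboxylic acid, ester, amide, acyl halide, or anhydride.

CH(COOH): carboxylic acid, 1 C=O (running total 1).
CH(COCH3): ketone, 1 C=O (running total 2).
CH(CHO): aldehyde, 1 C=O (running total 3).
CO: ketone, 1 C=O (running total 4).
CH(CONH2): amide, 1 C=O (running total 5).
CH(COCH3): ketone, 1 C=O (running total 6).
CH(NHCOCH3): amide, 1 C=O (running total 7).
CH(COCH3): ketone, 1 C=O (running total 8).

8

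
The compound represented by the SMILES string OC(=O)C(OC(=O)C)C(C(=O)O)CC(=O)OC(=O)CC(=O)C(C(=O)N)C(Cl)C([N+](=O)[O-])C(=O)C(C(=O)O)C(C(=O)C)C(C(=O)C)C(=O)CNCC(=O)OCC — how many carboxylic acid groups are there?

3

Taking each segment in turn:
  HOOC: –COOH: carbonyl C bonded to –OH and C → carboxylic acid (the –OH is not a separate alcohol).
  CH(OCOCH3): pendant –OC(=O)CH3: an acyloxy group → ester.
  CH(COOH): pendant –COOH: carbonyl C bonded to C and –OH → carboxylic acid.
  CH2CO-O-COCH2: two acyl groups sharing one oxygen, –C(=O)–O–C(=O)– → anhydride.
  CO: –C(=O)– with carbon on both sides → ketone.
  CH(CONH2): pendant –CONH2: carbonyl C bonded to C and N → amide.
  CH(Cl): halogen on an sp³ carbon → alkyl halide.
  CH(NO2): –NO2 on an sp³ carbon → nitro (the N=O is not a carbonyl).
  CO: –C(=O)– with carbon on both sides → ketone.
  CH(COOH): pendant –COOH: carbonyl C bonded to C and –OH → carboxylic acid.
  CH(COCH3): pendant –COCH3: carbonyl C bonded to two carbons → ketone.
  CH(COCH3): pendant –COCH3: carbonyl C bonded to two carbons → ketone.
  CO: –C(=O)– with carbon on both sides → ketone.
  CH2NHCH2: C–N–C with sp³ carbons and no adjacent C=O → amine (secondary).
  COOCH2CH3: –C(=O)OCH2CH3: carbonyl C bonded to C and to –OEt → ester.
Carboxylic acid appears at: HOOC, CH(COOH), CH(COOH) → 3.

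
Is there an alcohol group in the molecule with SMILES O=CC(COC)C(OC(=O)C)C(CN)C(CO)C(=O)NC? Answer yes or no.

yes

Working along the chain:
  OHC: terminal –CHO: carbonyl C bonded to H and C → aldehyde.
  CH(CH2OCH3): pendant –CH2OCH3: C–O–C linkage → ether.
  CH(OCOCH3): pendant –OC(=O)CH3: an acyloxy group → ester.
  CH(CH2NH2): pendant –CH2NH2: N on sp³ C, no adjacent C=O → amine.
  CH(CH2OH): pendant –CH2OH on an sp³ backbone C → alcohol.
  CONHCH3: –C(=O)NHCH3: carbonyl C bonded to C and to N → amide (the N is not an amine).
The CH(CH2OH) segment supplies the alcohol: pendant –CH2OH on an sp³ backbone C → alcohol.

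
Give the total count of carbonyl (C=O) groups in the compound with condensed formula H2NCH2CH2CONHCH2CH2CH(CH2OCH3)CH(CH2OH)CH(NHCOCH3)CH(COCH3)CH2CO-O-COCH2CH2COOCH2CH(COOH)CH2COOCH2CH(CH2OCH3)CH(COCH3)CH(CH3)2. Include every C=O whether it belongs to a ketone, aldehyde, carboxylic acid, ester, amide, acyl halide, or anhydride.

9

CH2CONHCH2: amide, 1 C=O (running total 1).
CH(NHCOCH3): amide, 1 C=O (running total 2).
CH(COCH3): ketone, 1 C=O (running total 3).
CH2CO-O-COCH2: anhydride, 2 C=O (running total 5).
CH2COOCH2: ester, 1 C=O (running total 6).
CH(COOH): carboxylic acid, 1 C=O (running total 7).
CH2COOCH2: ester, 1 C=O (running total 8).
CH(COCH3): ketone, 1 C=O (running total 9).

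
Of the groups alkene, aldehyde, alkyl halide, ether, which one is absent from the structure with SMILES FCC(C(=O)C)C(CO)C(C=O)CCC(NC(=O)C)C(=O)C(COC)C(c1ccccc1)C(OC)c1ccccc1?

ether: present (CH(CH2OCH3) — pendant –CH2OCH3: C–O–C linkage → ether).
alkyl halide: present (FCH2 — halogen on an sp³ carbon → alkyl halide).
aldehyde: present (CH(CHO) — pendant –CHO: carbonyl C bonded to C and H → aldehyde).
alkene: absent. In each of CH(C6H5) and C6H5, the C=C units are part of an aromatic ring, which is an arene, not an isolated alkene.

alkene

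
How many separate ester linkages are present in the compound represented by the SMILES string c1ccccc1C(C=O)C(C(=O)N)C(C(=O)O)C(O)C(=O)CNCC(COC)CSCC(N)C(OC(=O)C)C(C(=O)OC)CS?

Reading the structure from left to right:
  C6H5: C6H5– phenyl ring → arene.
  CH(CHO): pendant –CHO: carbonyl C bonded to C and H → aldehyde.
  CH(CONH2): pendant –CONH2: carbonyl C bonded to C and N → amide.
  CH(COOH): pendant –COOH: carbonyl C bonded to C and –OH → carboxylic acid.
  CH(OH): –OH on an sp³ carbon → alcohol (secondary).
  CO: –C(=O)– with carbon on both sides → ketone.
  CH2NHCH2: C–N–C with sp³ carbons and no adjacent C=O → amine (secondary).
  CH(CH2OCH3): pendant –CH2OCH3: C–O–C linkage → ether.
  CH2SCH2: C–S–C linkage → sulfide (thioether).
  CH(NH2): –NH2 on an sp³ carbon with no adjacent C=O → amine.
  CH(OCOCH3): pendant –OC(=O)CH3: an acyloxy group → ester.
  CH(COOCH3): pendant –COOCH3: carbonyl C bonded to C and –OCH3 → ester.
  CH2SH: –SH on an sp³ carbon → thiol.
Ester appears at: CH(OCOCH3), CH(COOCH3) → 2.

2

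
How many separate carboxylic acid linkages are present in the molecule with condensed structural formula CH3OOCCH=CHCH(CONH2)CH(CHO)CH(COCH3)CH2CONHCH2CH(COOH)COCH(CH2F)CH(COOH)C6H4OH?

CH3O–C(=O)–: carbonyl C bonded to C and to –OCH3 → ester (not ketone + ether).
C=C double bond → alkene.
pendant –CONH2: carbonyl C bonded to C and N → amide.
pendant –CHO: carbonyl C bonded to C and H → aldehyde.
pendant –COCH3: carbonyl C bonded to two carbons → ketone.
–C(=O)–N– linkage → amide (the N is not an amine).
pendant –COOH: carbonyl C bonded to C and –OH → carboxylic acid.
–C(=O)– with carbon on both sides → ketone.
pendant –CH2X: halogen on sp³ carbon → alkyl halide.
pendant –COOH: carbonyl C bonded to C and –OH → carboxylic acid.
–OH attached directly to an aromatic ring → phenol (not alcohol); the ring itself is an arene.
Carboxylic acid appears at: CH(COOH), CH(COOH) → 2.

2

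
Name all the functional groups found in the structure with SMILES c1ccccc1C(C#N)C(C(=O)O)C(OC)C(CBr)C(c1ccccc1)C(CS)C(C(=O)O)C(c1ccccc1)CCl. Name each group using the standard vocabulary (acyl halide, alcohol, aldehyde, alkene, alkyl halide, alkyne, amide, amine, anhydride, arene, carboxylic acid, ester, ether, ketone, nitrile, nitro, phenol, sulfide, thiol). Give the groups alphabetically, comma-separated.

alkyl halide, arene, carboxylic acid, ether, nitrile, thiol

Working along the chain:
  C6H5: C6H5– phenyl ring → arene.
  CH(CN): pendant –C≡N: nitrile.
  CH(COOH): pendant –COOH: carbonyl C bonded to C and –OH → carboxylic acid.
  CH(OCH3): pendant –OCH3: C–O–C with sp³ C, no adjacent C=O → ether.
  CH(CH2Br): pendant –CH2X: halogen on sp³ carbon → alkyl halide.
  CH(C6H5): pendant –C6H5: benzene ring → arene.
  CH(CH2SH): pendant –CH2SH → thiol.
  CH(COOH): pendant –COOH: carbonyl C bonded to C and –OH → carboxylic acid.
  CH(C6H5): pendant –C6H5: benzene ring → arene.
  CH2Cl: halogen on an sp³ carbon → alkyl halide.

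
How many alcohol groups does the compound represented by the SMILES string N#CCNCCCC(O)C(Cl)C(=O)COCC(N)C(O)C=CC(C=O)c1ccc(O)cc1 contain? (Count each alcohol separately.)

2

Working along the chain:
  N≡C: N≡C–: carbon triple-bonded to nitrogen → nitrile.
  CH2NHCH2: C–N–C with sp³ carbons and no adjacent C=O → amine (secondary).
  CH(OH): –OH on an sp³ carbon → alcohol (secondary).
  CH(Cl): halogen on an sp³ carbon → alkyl halide.
  CO: –C(=O)– with carbon on both sides → ketone.
  CH2OCH2: C–O–C with sp³ carbons on both sides and no adjacent C=O → ether.
  CH(NH2): –NH2 on an sp³ carbon with no adjacent C=O → amine.
  CH(OH): –OH on an sp³ carbon → alcohol (secondary).
  CH=CH: C=C double bond → alkene.
  CH(CHO): pendant –CHO: carbonyl C bonded to C and H → aldehyde.
  C6H4OH: –OH attached directly to an aromatic ring → phenol (not alcohol); the ring itself is an arene.
Alcohol appears at: CH(OH), CH(OH) → 2.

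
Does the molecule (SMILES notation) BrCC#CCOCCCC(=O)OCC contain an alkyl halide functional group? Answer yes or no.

yes

Working along the chain:
  BrCH2: halogen on an sp³ carbon → alkyl halide.
  C≡C: C≡C triple bond → alkyne.
  CH2OCH2: C–O–C with sp³ carbons on both sides and no adjacent C=O → ether.
  COOCH2CH3: –C(=O)OCH2CH3: carbonyl C bonded to C and to –OEt → ester.
The BrCH2 segment supplies the alkyl halide: halogen on an sp³ carbon → alkyl halide.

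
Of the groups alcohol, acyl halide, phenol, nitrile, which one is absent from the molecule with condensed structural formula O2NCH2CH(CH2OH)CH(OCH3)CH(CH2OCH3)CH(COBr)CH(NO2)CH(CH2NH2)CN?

phenol

acyl halide: present (CH(COBr) — pendant –C(=O)X: carbonyl C bonded to C and halogen → acyl halide).
nitrile: present (CN — –C≡N: carbon triple-bonded to nitrogen → nitrile).
alcohol: present (CH(CH2OH) — pendant –CH2OH on an sp³ backbone C → alcohol).
phenol: absent. In CH(CH2OH), the –OH is on an sp³ carbon, not on an aromatic ring, so it is an alcohol.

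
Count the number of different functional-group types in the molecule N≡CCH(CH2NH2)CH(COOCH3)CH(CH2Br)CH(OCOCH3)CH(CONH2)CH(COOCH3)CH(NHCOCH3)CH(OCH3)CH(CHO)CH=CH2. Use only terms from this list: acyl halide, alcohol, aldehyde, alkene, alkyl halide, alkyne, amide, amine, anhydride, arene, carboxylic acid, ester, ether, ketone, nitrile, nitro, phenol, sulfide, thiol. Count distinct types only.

8

N≡C–: carbon triple-bonded to nitrogen → nitrile.
pendant –CH2NH2: N on sp³ C, no adjacent C=O → amine.
pendant –COOCH3: carbonyl C bonded to C and –OCH3 → ester.
pendant –CH2X: halogen on sp³ carbon → alkyl halide.
pendant –OC(=O)CH3: an acyloxy group → ester.
pendant –CONH2: carbonyl C bonded to C and N → amide.
pendant –COOCH3: carbonyl C bonded to C and –OCH3 → ester.
pendant –NHC(=O)CH3: N bonded to a carbonyl → amide (not amine).
pendant –OCH3: C–O–C with sp³ C, no adjacent C=O → ether.
pendant –CHO: carbonyl C bonded to C and H → aldehyde.
C=C double bond → alkene.
Distinct types present: aldehyde, alkene, alkyl halide, amide, amine, ester, ether, nitrile.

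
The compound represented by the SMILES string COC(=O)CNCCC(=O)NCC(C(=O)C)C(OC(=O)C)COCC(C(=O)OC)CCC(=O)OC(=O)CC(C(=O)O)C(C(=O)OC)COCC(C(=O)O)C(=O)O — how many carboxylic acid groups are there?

3

CH3O–C(=O)–: carbonyl C bonded to C and to –OCH3 → ester (not ketone + ether).
C–N–C with sp³ carbons and no adjacent C=O → amine (secondary).
–C(=O)–N– linkage → amide (the N is not an amine).
pendant –COCH3: carbonyl C bonded to two carbons → ketone.
pendant –OC(=O)CH3: an acyloxy group → ester.
C–O–C with sp³ carbons on both sides and no adjacent C=O → ether.
pendant –COOCH3: carbonyl C bonded to C and –OCH3 → ester.
two acyl groups sharing one oxygen, –C(=O)–O–C(=O)– → anhydride.
pendant –COOH: carbonyl C bonded to C and –OH → carboxylic acid.
pendant –COOCH3: carbonyl C bonded to C and –OCH3 → ester.
C–O–C with sp³ carbons on both sides and no adjacent C=O → ether.
pendant –COOH: carbonyl C bonded to C and –OH → carboxylic acid.
–COOH: carbonyl C bonded to –OH and C → carboxylic acid (the –OH is not a separate alcohol).
Carboxylic acid appears at: CH(COOH), CH(COOH), COOH → 3.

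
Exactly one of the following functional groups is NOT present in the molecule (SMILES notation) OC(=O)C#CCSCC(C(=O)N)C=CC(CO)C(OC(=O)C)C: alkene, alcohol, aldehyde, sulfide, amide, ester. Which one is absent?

alkene: present (CH=CH — C=C double bond → alkene).
alcohol: present (CH(CH2OH) — pendant –CH2OH on an sp³ backbone C → alcohol).
amide: present (CH(CONH2) — pendant –CONH2: carbonyl C bonded to C and N → amide).
sulfide: present (CH2SCH2 — C–S–C linkage → sulfide (thioether)).
ester: present (CH(OCOCH3) — pendant –OC(=O)CH3: an acyloxy group → ester).
aldehyde: absent. In HOOC, the carbonyl carbon bears –OH, not –H, so it is a carboxylic acid.

aldehyde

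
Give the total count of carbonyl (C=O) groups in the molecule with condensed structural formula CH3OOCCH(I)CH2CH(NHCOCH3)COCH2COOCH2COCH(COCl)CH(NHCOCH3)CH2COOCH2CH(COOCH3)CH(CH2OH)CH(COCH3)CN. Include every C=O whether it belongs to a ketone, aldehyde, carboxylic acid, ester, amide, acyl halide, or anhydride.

10

CH3OOC: ester, 1 C=O (running total 1).
CH(NHCOCH3): amide, 1 C=O (running total 2).
CO: ketone, 1 C=O (running total 3).
CH2COOCH2: ester, 1 C=O (running total 4).
CO: ketone, 1 C=O (running total 5).
CH(COCl): acyl halide, 1 C=O (running total 6).
CH(NHCOCH3): amide, 1 C=O (running total 7).
CH2COOCH2: ester, 1 C=O (running total 8).
CH(COOCH3): ester, 1 C=O (running total 9).
CH(COCH3): ketone, 1 C=O (running total 10).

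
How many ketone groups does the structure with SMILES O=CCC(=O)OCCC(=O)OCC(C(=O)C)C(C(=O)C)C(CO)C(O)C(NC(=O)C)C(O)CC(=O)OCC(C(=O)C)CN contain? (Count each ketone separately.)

Reading the structure from left to right:
  OHC: terminal –CHO: carbonyl C bonded to H and C → aldehyde.
  CH2COOCH2: –C(=O)–O–C with C on the carbonyl side → ester.
  CH2COOCH2: –C(=O)–O–C with C on the carbonyl side → ester.
  CH(COCH3): pendant –COCH3: carbonyl C bonded to two carbons → ketone.
  CH(COCH3): pendant –COCH3: carbonyl C bonded to two carbons → ketone.
  CH(CH2OH): pendant –CH2OH on an sp³ backbone C → alcohol.
  CH(OH): –OH on an sp³ carbon → alcohol (secondary).
  CH(NHCOCH3): pendant –NHC(=O)CH3: N bonded to a carbonyl → amide (not amine).
  CH(OH): –OH on an sp³ carbon → alcohol (secondary).
  CH2COOCH2: –C(=O)–O–C with C on the carbonyl side → ester.
  CH(COCH3): pendant –COCH3: carbonyl C bonded to two carbons → ketone.
  CH2NH2: –NH2 on an sp³ carbon with no adjacent C=O → amine.
Ketone appears at: CH(COCH3), CH(COCH3), CH(COCH3) → 3.

3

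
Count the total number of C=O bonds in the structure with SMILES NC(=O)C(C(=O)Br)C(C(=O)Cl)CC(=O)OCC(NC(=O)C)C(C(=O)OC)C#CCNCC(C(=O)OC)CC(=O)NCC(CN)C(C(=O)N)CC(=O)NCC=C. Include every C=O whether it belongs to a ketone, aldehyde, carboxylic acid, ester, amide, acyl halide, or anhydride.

H2NCO: amide, 1 C=O (running total 1).
CH(COBr): acyl halide, 1 C=O (running total 2).
CH(COCl): acyl halide, 1 C=O (running total 3).
CH2COOCH2: ester, 1 C=O (running total 4).
CH(NHCOCH3): amide, 1 C=O (running total 5).
CH(COOCH3): ester, 1 C=O (running total 6).
CH(COOCH3): ester, 1 C=O (running total 7).
CH2CONHCH2: amide, 1 C=O (running total 8).
CH(CONH2): amide, 1 C=O (running total 9).
CH2CONHCH2: amide, 1 C=O (running total 10).

10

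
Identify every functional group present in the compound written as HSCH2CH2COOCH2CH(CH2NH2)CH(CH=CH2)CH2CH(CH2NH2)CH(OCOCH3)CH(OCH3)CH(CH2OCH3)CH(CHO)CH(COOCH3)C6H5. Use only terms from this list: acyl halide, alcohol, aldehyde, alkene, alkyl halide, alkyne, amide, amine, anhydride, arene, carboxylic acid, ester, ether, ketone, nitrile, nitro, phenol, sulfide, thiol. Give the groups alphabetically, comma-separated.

aldehyde, alkene, amine, arene, ester, ether, thiol

–SH on an sp³ carbon → thiol.
–C(=O)–O–C with C on the carbonyl side → ester.
pendant –CH2NH2: N on sp³ C, no adjacent C=O → amine.
pendant –CH=CH2: C=C double bond → alkene.
pendant –CH2NH2: N on sp³ C, no adjacent C=O → amine.
pendant –OC(=O)CH3: an acyloxy group → ester.
pendant –OCH3: C–O–C with sp³ C, no adjacent C=O → ether.
pendant –CH2OCH3: C–O–C linkage → ether.
pendant –CHO: carbonyl C bonded to C and H → aldehyde.
pendant –COOCH3: carbonyl C bonded to C and –OCH3 → ester.
–C6H5 phenyl ring → arene.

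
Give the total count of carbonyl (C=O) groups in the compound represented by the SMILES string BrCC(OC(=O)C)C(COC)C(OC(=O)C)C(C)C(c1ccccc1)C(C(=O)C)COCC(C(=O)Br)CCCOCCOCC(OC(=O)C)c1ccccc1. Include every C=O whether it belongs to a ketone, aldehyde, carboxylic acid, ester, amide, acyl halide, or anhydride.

CH(OCOCH3): ester, 1 C=O (running total 1).
CH(OCOCH3): ester, 1 C=O (running total 2).
CH(COCH3): ketone, 1 C=O (running total 3).
CH(COBr): acyl halide, 1 C=O (running total 4).
CH(OCOCH3): ester, 1 C=O (running total 5).

5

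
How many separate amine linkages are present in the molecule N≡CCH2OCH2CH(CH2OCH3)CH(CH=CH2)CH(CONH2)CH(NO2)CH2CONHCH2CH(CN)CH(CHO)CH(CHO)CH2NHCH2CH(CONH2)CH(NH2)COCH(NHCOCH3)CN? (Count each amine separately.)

2

N≡C–: carbon triple-bonded to nitrogen → nitrile.
C–O–C with sp³ carbons on both sides and no adjacent C=O → ether.
pendant –CH2OCH3: C–O–C linkage → ether.
pendant –CH=CH2: C=C double bond → alkene.
pendant –CONH2: carbonyl C bonded to C and N → amide.
–NO2 on an sp³ carbon → nitro (the N=O is not a carbonyl).
–C(=O)–N– linkage → amide (the N is not an amine).
pendant –C≡N: nitrile.
pendant –CHO: carbonyl C bonded to C and H → aldehyde.
pendant –CHO: carbonyl C bonded to C and H → aldehyde.
C–N–C with sp³ carbons and no adjacent C=O → amine (secondary).
pendant –CONH2: carbonyl C bonded to C and N → amide.
–NH2 on an sp³ carbon with no adjacent C=O → amine.
–C(=O)– with carbon on both sides → ketone.
pendant –NHC(=O)CH3: N bonded to a carbonyl → amide (not amine).
–C≡N: carbon triple-bonded to nitrogen → nitrile.
Amine appears at: CH2NHCH2, CH(NH2) → 2.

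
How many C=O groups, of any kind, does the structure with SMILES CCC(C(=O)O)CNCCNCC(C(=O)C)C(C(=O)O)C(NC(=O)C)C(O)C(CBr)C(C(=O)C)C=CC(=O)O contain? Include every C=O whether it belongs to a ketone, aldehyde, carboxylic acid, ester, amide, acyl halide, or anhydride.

6

CH(COOH): carboxylic acid, 1 C=O (running total 1).
CH(COCH3): ketone, 1 C=O (running total 2).
CH(COOH): carboxylic acid, 1 C=O (running total 3).
CH(NHCOCH3): amide, 1 C=O (running total 4).
CH(COCH3): ketone, 1 C=O (running total 5).
COOH: carboxylic acid, 1 C=O (running total 6).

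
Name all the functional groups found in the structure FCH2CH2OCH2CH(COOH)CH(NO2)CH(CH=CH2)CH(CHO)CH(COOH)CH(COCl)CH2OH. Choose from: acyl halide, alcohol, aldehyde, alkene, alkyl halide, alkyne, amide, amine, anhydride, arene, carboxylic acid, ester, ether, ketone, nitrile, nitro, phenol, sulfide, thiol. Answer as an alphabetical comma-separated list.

acyl halide, alcohol, aldehyde, alkene, alkyl halide, carboxylic acid, ether, nitro

halogen on an sp³ carbon → alkyl halide.
C–O–C with sp³ carbons on both sides and no adjacent C=O → ether.
pendant –COOH: carbonyl C bonded to C and –OH → carboxylic acid.
–NO2 on an sp³ carbon → nitro (the N=O is not a carbonyl).
pendant –CH=CH2: C=C double bond → alkene.
pendant –CHO: carbonyl C bonded to C and H → aldehyde.
pendant –COOH: carbonyl C bonded to C and –OH → carboxylic acid.
pendant –C(=O)X: carbonyl C bonded to C and halogen → acyl halide.
–OH on an sp³ carbon → alcohol.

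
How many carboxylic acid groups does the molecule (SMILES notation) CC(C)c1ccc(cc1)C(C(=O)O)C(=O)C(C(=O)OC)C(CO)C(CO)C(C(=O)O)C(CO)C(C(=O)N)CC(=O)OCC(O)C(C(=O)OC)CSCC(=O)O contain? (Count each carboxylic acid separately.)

Taking each segment in turn:
  C6H4: para-disubstituted benzene ring → arene.
  CH(COOH): pendant –COOH: carbonyl C bonded to C and –OH → carboxylic acid.
  CO: –C(=O)– with carbon on both sides → ketone.
  CH(COOCH3): pendant –COOCH3: carbonyl C bonded to C and –OCH3 → ester.
  CH(CH2OH): pendant –CH2OH on an sp³ backbone C → alcohol.
  CH(CH2OH): pendant –CH2OH on an sp³ backbone C → alcohol.
  CH(COOH): pendant –COOH: carbonyl C bonded to C and –OH → carboxylic acid.
  CH(CH2OH): pendant –CH2OH on an sp³ backbone C → alcohol.
  CH(CONH2): pendant –CONH2: carbonyl C bonded to C and N → amide.
  CH2COOCH2: –C(=O)–O–C with C on the carbonyl side → ester.
  CH(OH): –OH on an sp³ carbon → alcohol (secondary).
  CH(COOCH3): pendant –COOCH3: carbonyl C bonded to C and –OCH3 → ester.
  CH2SCH2: C–S–C linkage → sulfide (thioether).
  COOH: –COOH: carbonyl C bonded to –OH and C → carboxylic acid (the –OH is not a separate alcohol).
Carboxylic acid appears at: CH(COOH), CH(COOH), COOH → 3.

3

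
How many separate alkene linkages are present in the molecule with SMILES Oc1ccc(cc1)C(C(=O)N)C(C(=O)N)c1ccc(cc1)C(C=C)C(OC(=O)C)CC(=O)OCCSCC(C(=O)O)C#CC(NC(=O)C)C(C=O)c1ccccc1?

1

Taking each segment in turn:
  HOC6H4: –OH attached directly to an aromatic ring → phenol (not alcohol); the ring itself is an arene.
  CH(CONH2): pendant –CONH2: carbonyl C bonded to C and N → amide.
  CH(CONH2): pendant –CONH2: carbonyl C bonded to C and N → amide.
  C6H4: para-disubstituted benzene ring → arene.
  CH(CH=CH2): pendant –CH=CH2: C=C double bond → alkene.
  CH(OCOCH3): pendant –OC(=O)CH3: an acyloxy group → ester.
  CH2COOCH2: –C(=O)–O–C with C on the carbonyl side → ester.
  CH2SCH2: C–S–C linkage → sulfide (thioether).
  CH(COOH): pendant –COOH: carbonyl C bonded to C and –OH → carboxylic acid.
  C≡C: C≡C triple bond → alkyne.
  CH(NHCOCH3): pendant –NHC(=O)CH3: N bonded to a carbonyl → amide (not amine).
  CH(CHO): pendant –CHO: carbonyl C bonded to C and H → aldehyde.
  C6H5: –C6H5 phenyl ring → arene.
Alkene appears at: CH(CH=CH2) → 1.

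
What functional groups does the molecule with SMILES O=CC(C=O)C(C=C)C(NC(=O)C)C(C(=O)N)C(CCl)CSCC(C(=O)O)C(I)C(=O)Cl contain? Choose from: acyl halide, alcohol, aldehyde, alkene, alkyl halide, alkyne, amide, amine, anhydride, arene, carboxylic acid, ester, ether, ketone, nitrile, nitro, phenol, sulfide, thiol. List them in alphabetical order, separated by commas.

Taking each segment in turn:
  OHC: terminal –CHO: carbonyl C bonded to H and C → aldehyde.
  CH(CHO): pendant –CHO: carbonyl C bonded to C and H → aldehyde.
  CH(CH=CH2): pendant –CH=CH2: C=C double bond → alkene.
  CH(NHCOCH3): pendant –NHC(=O)CH3: N bonded to a carbonyl → amide (not amine).
  CH(CONH2): pendant –CONH2: carbonyl C bonded to C and N → amide.
  CH(CH2Cl): pendant –CH2X: halogen on sp³ carbon → alkyl halide.
  CH2SCH2: C–S–C linkage → sulfide (thioether).
  CH(COOH): pendant –COOH: carbonyl C bonded to C and –OH → carboxylic acid.
  CH(I): halogen on an sp³ carbon → alkyl halide.
  COCl: –C(=O)Cl: carbonyl C bonded to C and to a halogen → acyl halide (not alkyl halide).

acyl halide, aldehyde, alkene, alkyl halide, amide, carboxylic acid, sulfide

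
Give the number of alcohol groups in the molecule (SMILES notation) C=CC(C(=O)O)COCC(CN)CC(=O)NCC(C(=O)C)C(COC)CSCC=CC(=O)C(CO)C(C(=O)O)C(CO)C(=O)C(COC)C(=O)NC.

2

Taking each segment in turn:
  CH2=CH: C=C double bond → alkene.
  CH(COOH): pendant –COOH: carbonyl C bonded to C and –OH → carboxylic acid.
  CH2OCH2: C–O–C with sp³ carbons on both sides and no adjacent C=O → ether.
  CH(CH2NH2): pendant –CH2NH2: N on sp³ C, no adjacent C=O → amine.
  CH2CONHCH2: –C(=O)–N– linkage → amide (the N is not an amine).
  CH(COCH3): pendant –COCH3: carbonyl C bonded to two carbons → ketone.
  CH(CH2OCH3): pendant –CH2OCH3: C–O–C linkage → ether.
  CH2SCH2: C–S–C linkage → sulfide (thioether).
  CH=CH: C=C double bond → alkene.
  CO: –C(=O)– with carbon on both sides → ketone.
  CH(CH2OH): pendant –CH2OH on an sp³ backbone C → alcohol.
  CH(COOH): pendant –COOH: carbonyl C bonded to C and –OH → carboxylic acid.
  CH(CH2OH): pendant –CH2OH on an sp³ backbone C → alcohol.
  CO: –C(=O)– with carbon on both sides → ketone.
  CH(CH2OCH3): pendant –CH2OCH3: C–O–C linkage → ether.
  CONHCH3: –C(=O)NHCH3: carbonyl C bonded to C and to N → amide (the N is not an amine).
Alcohol appears at: CH(CH2OH), CH(CH2OH) → 2.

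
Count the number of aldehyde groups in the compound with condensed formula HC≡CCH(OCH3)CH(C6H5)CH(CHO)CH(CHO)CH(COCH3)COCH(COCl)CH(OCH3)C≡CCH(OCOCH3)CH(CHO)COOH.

3

Working along the chain:
  HC≡C: C≡C triple bond → alkyne.
  CH(OCH3): pendant –OCH3: C–O–C with sp³ C, no adjacent C=O → ether.
  CH(C6H5): pendant –C6H5: benzene ring → arene.
  CH(CHO): pendant –CHO: carbonyl C bonded to C and H → aldehyde.
  CH(CHO): pendant –CHO: carbonyl C bonded to C and H → aldehyde.
  CH(COCH3): pendant –COCH3: carbonyl C bonded to two carbons → ketone.
  CO: –C(=O)– with carbon on both sides → ketone.
  CH(COCl): pendant –C(=O)X: carbonyl C bonded to C and halogen → acyl halide.
  CH(OCH3): pendant –OCH3: C–O–C with sp³ C, no adjacent C=O → ether.
  C≡C: C≡C triple bond → alkyne.
  CH(OCOCH3): pendant –OC(=O)CH3: an acyloxy group → ester.
  CH(CHO): pendant –CHO: carbonyl C bonded to C and H → aldehyde.
  COOH: –COOH: carbonyl C bonded to –OH and C → carboxylic acid (the –OH is not a separate alcohol).
Aldehyde appears at: CH(CHO), CH(CHO), CH(CHO) → 3.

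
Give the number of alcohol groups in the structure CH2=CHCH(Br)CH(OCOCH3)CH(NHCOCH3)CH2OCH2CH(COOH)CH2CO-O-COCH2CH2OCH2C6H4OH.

Reading the structure from left to right:
  CH2=CH: C=C double bond → alkene.
  CH(Br): halogen on an sp³ carbon → alkyl halide.
  CH(OCOCH3): pendant –OC(=O)CH3: an acyloxy group → ester.
  CH(NHCOCH3): pendant –NHC(=O)CH3: N bonded to a carbonyl → amide (not amine).
  CH2OCH2: C–O–C with sp³ carbons on both sides and no adjacent C=O → ether.
  CH(COOH): pendant –COOH: carbonyl C bonded to C and –OH → carboxylic acid.
  CH2CO-O-COCH2: two acyl groups sharing one oxygen, –C(=O)–O–C(=O)– → anhydride.
  CH2OCH2: C–O–C with sp³ carbons on both sides and no adjacent C=O → ether.
  C6H4OH: –OH attached directly to an aromatic ring → phenol (not alcohol); the ring itself is an arene.
No segment is a alcohol: CH2OCH2 is ether, not alcohol; CH(COOH) is carboxylic acid, not alcohol; CH2OCH2 is ether, not alcohol. → 0.

0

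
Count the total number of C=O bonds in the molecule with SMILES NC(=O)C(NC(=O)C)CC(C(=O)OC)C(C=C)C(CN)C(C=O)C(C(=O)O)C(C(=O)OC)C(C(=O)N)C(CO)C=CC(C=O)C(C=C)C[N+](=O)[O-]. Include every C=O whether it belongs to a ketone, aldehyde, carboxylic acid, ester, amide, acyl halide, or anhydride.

H2NCO: amide, 1 C=O (running total 1).
CH(NHCOCH3): amide, 1 C=O (running total 2).
CH(COOCH3): ester, 1 C=O (running total 3).
CH(CHO): aldehyde, 1 C=O (running total 4).
CH(COOH): carboxylic acid, 1 C=O (running total 5).
CH(COOCH3): ester, 1 C=O (running total 6).
CH(CONH2): amide, 1 C=O (running total 7).
CH(CHO): aldehyde, 1 C=O (running total 8).

8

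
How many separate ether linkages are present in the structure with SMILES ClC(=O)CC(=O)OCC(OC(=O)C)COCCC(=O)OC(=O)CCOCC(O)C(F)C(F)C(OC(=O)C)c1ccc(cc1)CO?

Taking each segment in turn:
  ClCO: –C(=O)Cl: carbonyl C bonded to C and to a halogen → acyl halide (not alkyl halide).
  CH2COOCH2: –C(=O)–O–C with C on the carbonyl side → ester.
  CH(OCOCH3): pendant –OC(=O)CH3: an acyloxy group → ester.
  CH2OCH2: C–O–C with sp³ carbons on both sides and no adjacent C=O → ether.
  CH2CO-O-COCH2: two acyl groups sharing one oxygen, –C(=O)–O–C(=O)– → anhydride.
  CH2OCH2: C–O–C with sp³ carbons on both sides and no adjacent C=O → ether.
  CH(OH): –OH on an sp³ carbon → alcohol (secondary).
  CH(F): halogen on an sp³ carbon → alkyl halide.
  CH(F): halogen on an sp³ carbon → alkyl halide.
  CH(OCOCH3): pendant –OC(=O)CH3: an acyloxy group → ester.
  C6H4: para-disubstituted benzene ring → arene.
  CH2OH: –OH on an sp³ carbon → alcohol.
Ether appears at: CH2OCH2, CH2OCH2 → 2.

2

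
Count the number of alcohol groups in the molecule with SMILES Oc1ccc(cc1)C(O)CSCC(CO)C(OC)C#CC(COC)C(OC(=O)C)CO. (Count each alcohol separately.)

–OH attached directly to an aromatic ring → phenol (not alcohol); the ring itself is an arene.
–OH on an sp³ carbon → alcohol (secondary).
C–S–C linkage → sulfide (thioether).
pendant –CH2OH on an sp³ backbone C → alcohol.
pendant –OCH3: C–O–C with sp³ C, no adjacent C=O → ether.
C≡C triple bond → alkyne.
pendant –CH2OCH3: C–O–C linkage → ether.
pendant –OC(=O)CH3: an acyloxy group → ester.
–OH on an sp³ carbon → alcohol.
Alcohol appears at: CH(OH), CH(CH2OH), CH2OH → 3.

3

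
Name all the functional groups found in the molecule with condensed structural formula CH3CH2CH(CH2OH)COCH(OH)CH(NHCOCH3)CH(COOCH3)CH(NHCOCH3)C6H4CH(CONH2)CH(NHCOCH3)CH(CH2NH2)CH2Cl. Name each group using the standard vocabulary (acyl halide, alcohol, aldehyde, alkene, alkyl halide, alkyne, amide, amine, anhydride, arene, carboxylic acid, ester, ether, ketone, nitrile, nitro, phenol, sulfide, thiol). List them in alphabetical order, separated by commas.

alcohol, alkyl halide, amide, amine, arene, ester, ketone

Taking each segment in turn:
  CH(CH2OH): pendant –CH2OH on an sp³ backbone C → alcohol.
  CO: –C(=O)– with carbon on both sides → ketone.
  CH(OH): –OH on an sp³ carbon → alcohol (secondary).
  CH(NHCOCH3): pendant –NHC(=O)CH3: N bonded to a carbonyl → amide (not amine).
  CH(COOCH3): pendant –COOCH3: carbonyl C bonded to C and –OCH3 → ester.
  CH(NHCOCH3): pendant –NHC(=O)CH3: N bonded to a carbonyl → amide (not amine).
  C6H4: para-disubstituted benzene ring → arene.
  CH(CONH2): pendant –CONH2: carbonyl C bonded to C and N → amide.
  CH(NHCOCH3): pendant –NHC(=O)CH3: N bonded to a carbonyl → amide (not amine).
  CH(CH2NH2): pendant –CH2NH2: N on sp³ C, no adjacent C=O → amine.
  CH2Cl: halogen on an sp³ carbon → alkyl halide.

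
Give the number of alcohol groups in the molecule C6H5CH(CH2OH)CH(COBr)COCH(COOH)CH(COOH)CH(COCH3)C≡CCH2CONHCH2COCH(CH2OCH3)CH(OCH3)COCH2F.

1

C6H5– phenyl ring → arene.
pendant –CH2OH on an sp³ backbone C → alcohol.
pendant –C(=O)X: carbonyl C bonded to C and halogen → acyl halide.
–C(=O)– with carbon on both sides → ketone.
pendant –COOH: carbonyl C bonded to C and –OH → carboxylic acid.
pendant –COOH: carbonyl C bonded to C and –OH → carboxylic acid.
pendant –COCH3: carbonyl C bonded to two carbons → ketone.
C≡C triple bond → alkyne.
–C(=O)–N– linkage → amide (the N is not an amine).
–C(=O)– with carbon on both sides → ketone.
pendant –CH2OCH3: C–O–C linkage → ether.
pendant –OCH3: C–O–C with sp³ C, no adjacent C=O → ether.
–C(=O)– with carbon on both sides → ketone.
halogen on an sp³ carbon → alkyl halide.
Alcohol appears at: CH(CH2OH) → 1.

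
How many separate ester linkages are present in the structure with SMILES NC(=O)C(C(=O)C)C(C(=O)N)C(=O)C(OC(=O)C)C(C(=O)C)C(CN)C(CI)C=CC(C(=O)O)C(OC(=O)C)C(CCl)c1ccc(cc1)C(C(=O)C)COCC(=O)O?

2

Taking each segment in turn:
  H2NCO: –C(=O)NH2: carbonyl C bonded to C and to N → amide (the N is not a separate amine).
  CH(COCH3): pendant –COCH3: carbonyl C bonded to two carbons → ketone.
  CH(CONH2): pendant –CONH2: carbonyl C bonded to C and N → amide.
  CO: –C(=O)– with carbon on both sides → ketone.
  CH(OCOCH3): pendant –OC(=O)CH3: an acyloxy group → ester.
  CH(COCH3): pendant –COCH3: carbonyl C bonded to two carbons → ketone.
  CH(CH2NH2): pendant –CH2NH2: N on sp³ C, no adjacent C=O → amine.
  CH(CH2I): pendant –CH2X: halogen on sp³ carbon → alkyl halide.
  CH=CH: C=C double bond → alkene.
  CH(COOH): pendant –COOH: carbonyl C bonded to C and –OH → carboxylic acid.
  CH(OCOCH3): pendant –OC(=O)CH3: an acyloxy group → ester.
  CH(CH2Cl): pendant –CH2X: halogen on sp³ carbon → alkyl halide.
  C6H4: para-disubstituted benzene ring → arene.
  CH(COCH3): pendant –COCH3: carbonyl C bonded to two carbons → ketone.
  CH2OCH2: C–O–C with sp³ carbons on both sides and no adjacent C=O → ether.
  COOH: –COOH: carbonyl C bonded to –OH and C → carboxylic acid (the –OH is not a separate alcohol).
Ester appears at: CH(OCOCH3), CH(OCOCH3) → 2.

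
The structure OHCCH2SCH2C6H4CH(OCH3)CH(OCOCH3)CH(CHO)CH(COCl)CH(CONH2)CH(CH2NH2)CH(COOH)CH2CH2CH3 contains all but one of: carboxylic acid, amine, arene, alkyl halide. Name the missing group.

carboxylic acid: present (CH(COOH) — pendant –COOH: carbonyl C bonded to C and –OH → carboxylic acid).
amine: present (CH(CH2NH2) — pendant –CH2NH2: N on sp³ C, no adjacent C=O → amine).
arene: present (C6H4 — para-disubstituted benzene ring → arene).
alkyl halide: absent. In CH(COCl), the halogen is on a carbonyl carbon, which makes it an acyl halide, not an alkyl halide.

alkyl halide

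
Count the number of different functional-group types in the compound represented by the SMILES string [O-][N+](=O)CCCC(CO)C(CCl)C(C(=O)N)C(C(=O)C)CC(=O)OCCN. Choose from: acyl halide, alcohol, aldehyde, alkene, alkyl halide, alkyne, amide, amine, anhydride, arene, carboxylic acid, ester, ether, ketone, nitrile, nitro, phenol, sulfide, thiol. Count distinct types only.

7

Working along the chain:
  O2NCH2: –NO2 on carbon → nitro group.
  CH(CH2OH): pendant –CH2OH on an sp³ backbone C → alcohol.
  CH(CH2Cl): pendant –CH2X: halogen on sp³ carbon → alkyl halide.
  CH(CONH2): pendant –CONH2: carbonyl C bonded to C and N → amide.
  CH(COCH3): pendant –COCH3: carbonyl C bonded to two carbons → ketone.
  CH2COOCH2: –C(=O)–O–C with C on the carbonyl side → ester.
  CH2NH2: –NH2 on an sp³ carbon with no adjacent C=O → amine.
Distinct types present: alcohol, alkyl halide, amide, amine, ester, ketone, nitro.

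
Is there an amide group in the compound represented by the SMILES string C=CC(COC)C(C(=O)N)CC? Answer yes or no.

Working along the chain:
  CH2=CH: C=C double bond → alkene.
  CH(CH2OCH3): pendant –CH2OCH3: C–O–C linkage → ether.
  CH(CONH2): pendant –CONH2: carbonyl C bonded to C and N → amide.
The CH(CONH2) segment supplies the amide: pendant –CONH2: carbonyl C bonded to C and N → amide.

yes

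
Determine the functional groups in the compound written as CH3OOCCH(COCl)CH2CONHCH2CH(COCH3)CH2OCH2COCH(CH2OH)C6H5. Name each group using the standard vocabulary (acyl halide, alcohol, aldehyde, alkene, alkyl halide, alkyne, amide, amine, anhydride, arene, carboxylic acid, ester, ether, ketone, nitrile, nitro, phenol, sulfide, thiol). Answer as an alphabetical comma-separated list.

Taking each segment in turn:
  CH3OOC: CH3O–C(=O)–: carbonyl C bonded to C and to –OCH3 → ester (not ketone + ether).
  CH(COCl): pendant –C(=O)X: carbonyl C bonded to C and halogen → acyl halide.
  CH2CONHCH2: –C(=O)–N– linkage → amide (the N is not an amine).
  CH(COCH3): pendant –COCH3: carbonyl C bonded to two carbons → ketone.
  CH2OCH2: C–O–C with sp³ carbons on both sides and no adjacent C=O → ether.
  CO: –C(=O)– with carbon on both sides → ketone.
  CH(CH2OH): pendant –CH2OH on an sp³ backbone C → alcohol.
  C6H5: –C6H5 phenyl ring → arene.

acyl halide, alcohol, amide, arene, ester, ether, ketone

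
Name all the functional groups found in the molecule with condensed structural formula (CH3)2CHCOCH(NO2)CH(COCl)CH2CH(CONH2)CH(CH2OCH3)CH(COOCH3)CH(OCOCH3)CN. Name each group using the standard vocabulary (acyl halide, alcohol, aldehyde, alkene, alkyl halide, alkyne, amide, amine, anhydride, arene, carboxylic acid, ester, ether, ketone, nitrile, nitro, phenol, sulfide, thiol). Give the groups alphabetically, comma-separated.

–C(=O)– with carbon on both sides → ketone.
–NO2 on an sp³ carbon → nitro (the N=O is not a carbonyl).
pendant –C(=O)X: carbonyl C bonded to C and halogen → acyl halide.
pendant –CONH2: carbonyl C bonded to C and N → amide.
pendant –CH2OCH3: C–O–C linkage → ether.
pendant –COOCH3: carbonyl C bonded to C and –OCH3 → ester.
pendant –OC(=O)CH3: an acyloxy group → ester.
–C≡N: carbon triple-bonded to nitrogen → nitrile.

acyl halide, amide, ester, ether, ketone, nitrile, nitro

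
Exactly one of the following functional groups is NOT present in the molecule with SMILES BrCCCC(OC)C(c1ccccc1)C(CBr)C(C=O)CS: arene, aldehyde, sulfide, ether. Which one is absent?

sulfide

arene: present (CH(C6H5) — pendant –C6H5: benzene ring → arene).
aldehyde: present (CH(CHO) — pendant –CHO: carbonyl C bonded to C and H → aldehyde).
ether: present (CH(OCH3) — pendant –OCH3: C–O–C with sp³ C, no adjacent C=O → ether).
sulfide: no segment matches this pattern.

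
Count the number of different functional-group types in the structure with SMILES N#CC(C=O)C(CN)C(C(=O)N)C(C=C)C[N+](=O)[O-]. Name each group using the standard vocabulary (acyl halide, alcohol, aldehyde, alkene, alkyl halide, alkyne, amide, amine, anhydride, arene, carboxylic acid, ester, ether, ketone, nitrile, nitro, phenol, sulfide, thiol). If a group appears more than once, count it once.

6

N≡C–: carbon triple-bonded to nitrogen → nitrile.
pendant –CHO: carbonyl C bonded to C and H → aldehyde.
pendant –CH2NH2: N on sp³ C, no adjacent C=O → amine.
pendant –CONH2: carbonyl C bonded to C and N → amide.
pendant –CH=CH2: C=C double bond → alkene.
–NO2 on carbon → nitro group.
Distinct types present: aldehyde, alkene, amide, amine, nitrile, nitro.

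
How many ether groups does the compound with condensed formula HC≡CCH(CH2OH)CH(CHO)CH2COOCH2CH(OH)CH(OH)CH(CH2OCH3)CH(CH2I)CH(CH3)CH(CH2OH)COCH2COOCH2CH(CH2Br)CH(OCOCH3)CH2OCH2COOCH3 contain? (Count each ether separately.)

Working along the chain:
  HC≡C: C≡C triple bond → alkyne.
  CH(CH2OH): pendant –CH2OH on an sp³ backbone C → alcohol.
  CH(CHO): pendant –CHO: carbonyl C bonded to C and H → aldehyde.
  CH2COOCH2: –C(=O)–O–C with C on the carbonyl side → ester.
  CH(OH): –OH on an sp³ carbon → alcohol (secondary).
  CH(OH): –OH on an sp³ carbon → alcohol (secondary).
  CH(CH2OCH3): pendant –CH2OCH3: C–O–C linkage → ether.
  CH(CH2I): pendant –CH2X: halogen on sp³ carbon → alkyl halide.
  CH(CH2OH): pendant –CH2OH on an sp³ backbone C → alcohol.
  CO: –C(=O)– with carbon on both sides → ketone.
  CH2COOCH2: –C(=O)–O–C with C on the carbonyl side → ester.
  CH(CH2Br): pendant –CH2X: halogen on sp³ carbon → alkyl halide.
  CH(OCOCH3): pendant –OC(=O)CH3: an acyloxy group → ester.
  CH2OCH2: C–O–C with sp³ carbons on both sides and no adjacent C=O → ether.
  COOCH3: –C(=O)OCH3: carbonyl C bonded to C and to –OCH3 → ester (not ketone + ether).
Ether appears at: CH(CH2OCH3), CH2OCH2 → 2.

2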